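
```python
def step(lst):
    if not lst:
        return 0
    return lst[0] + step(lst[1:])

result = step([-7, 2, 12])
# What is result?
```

(-7) + 2 + 12 + 0 = 7

Answer: 7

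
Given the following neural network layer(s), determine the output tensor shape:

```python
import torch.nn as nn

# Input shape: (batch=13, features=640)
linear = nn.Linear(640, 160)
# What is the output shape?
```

Input: (13, 640) -> Output: (13, 160)

Answer: (13, 160)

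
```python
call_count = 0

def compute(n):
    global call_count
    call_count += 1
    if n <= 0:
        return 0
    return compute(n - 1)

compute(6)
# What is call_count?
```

Linear recursion stepping by 1: 7 calls from n=6 down to ≤0.

Answer: 7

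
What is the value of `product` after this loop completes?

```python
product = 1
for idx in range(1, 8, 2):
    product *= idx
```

Product of 1, 3, 5, ... up to 7
`product` takes the values: 1 → 3 → 15 → 105

Answer: 105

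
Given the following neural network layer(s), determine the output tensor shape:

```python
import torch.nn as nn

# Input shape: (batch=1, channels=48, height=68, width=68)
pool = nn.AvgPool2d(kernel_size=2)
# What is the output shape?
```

Input: (1, 48, 68, 68) -> Output: (1, 48, 34, 34)

Answer: (1, 48, 34, 34)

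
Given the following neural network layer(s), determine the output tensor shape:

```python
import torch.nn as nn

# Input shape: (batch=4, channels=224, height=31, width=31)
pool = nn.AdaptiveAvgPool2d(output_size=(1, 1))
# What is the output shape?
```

Input: (4, 224, 31, 31) -> Output: (4, 224, 1, 1)

Answer: (4, 224, 1, 1)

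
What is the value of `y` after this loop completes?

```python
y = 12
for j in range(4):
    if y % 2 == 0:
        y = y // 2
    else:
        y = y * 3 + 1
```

Collatz-style transformation from 12
`y` takes the values: 12 → 6 → 3 → 10 → 5

Answer: 5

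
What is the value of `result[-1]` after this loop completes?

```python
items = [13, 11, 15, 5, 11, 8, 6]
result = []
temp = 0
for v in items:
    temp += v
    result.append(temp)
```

Cumulative sum ends at 69
`result` takes the values: [] → [13] → [13, 24] → [13, 24, 39] → [13, 24, 39, 44] → [13, 24, 39, 44, 55] → [13, 24, 39, 44, 55, 63] → [13, 24, 39, 44, 55, 63, 69]
So `result[-1]` = 69

Answer: 69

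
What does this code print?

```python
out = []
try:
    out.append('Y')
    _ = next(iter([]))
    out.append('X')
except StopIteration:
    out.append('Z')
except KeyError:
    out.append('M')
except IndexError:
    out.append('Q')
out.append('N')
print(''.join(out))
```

Execution trace: 'Y' (try body) → 'Z' (except StopIteration) → 'N' (after the try/except). Output: YZN

Answer: YZN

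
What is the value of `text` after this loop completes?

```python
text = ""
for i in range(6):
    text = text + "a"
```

Repeat 'a' 6 times
`text` takes the values: "" → "a" → "aa" → "aaa" → "aaaa" → "aaaaa" → "aaaaaa"

Answer: "aaaaaa"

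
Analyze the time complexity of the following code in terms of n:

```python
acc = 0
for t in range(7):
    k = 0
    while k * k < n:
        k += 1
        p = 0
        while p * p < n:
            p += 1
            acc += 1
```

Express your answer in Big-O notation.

Each loop level contributes: 1 × √n × √n. Multiplying the contributions gives O(n).

Answer: O(n)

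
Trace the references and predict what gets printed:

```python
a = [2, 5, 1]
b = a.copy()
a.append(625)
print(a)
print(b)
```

Key concept: list.copy() creates independent copy.
Step by step:
`a = [2, 5, 1]` → a = [2, 5, 1]
`b = a.copy()` → b = [2, 5, 1]
`a.append(625)` → a = [2, 5, 1, 625]
`print(a)` → prints [2, 5, 1, 625]
`print(b)` → prints [2, 5, 1]

Answer:
[2, 5, 1, 625]
[2, 5, 1]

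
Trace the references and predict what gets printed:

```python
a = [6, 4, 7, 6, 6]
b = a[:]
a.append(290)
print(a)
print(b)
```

Key concept: slice [:] creates copy.
Step by step:
`a = [6, 4, 7, 6, 6]` → a = [6, 4, 7, 6, 6]
`b = a[:]` → b = [6, 4, 7, 6, 6]
`a.append(290)` → a = [6, 4, 7, 6, 6, 290]
`print(a)` → prints [6, 4, 7, 6, 6, 290]
`print(b)` → prints [6, 4, 7, 6, 6]

Answer:
[6, 4, 7, 6, 6, 290]
[6, 4, 7, 6, 6]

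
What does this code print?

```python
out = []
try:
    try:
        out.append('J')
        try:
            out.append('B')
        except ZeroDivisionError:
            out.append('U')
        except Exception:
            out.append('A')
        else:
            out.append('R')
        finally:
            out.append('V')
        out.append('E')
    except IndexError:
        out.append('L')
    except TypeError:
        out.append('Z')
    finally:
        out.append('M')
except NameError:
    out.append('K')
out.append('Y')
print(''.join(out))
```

Execution trace: 'J' (try body) → 'B' (inner try body, no exception) → 'R' (inner else) → 'V' (inner finally) → 'E' (try body, no exception) → 'M' (finally) → 'Y' (after the try/except). Output: JBRVEMY

Answer: JBRVEMY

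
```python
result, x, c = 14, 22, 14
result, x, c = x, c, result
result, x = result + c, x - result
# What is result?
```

Trace:
`result, x, c = 14, 22, 14` → result = 14; x = 22; c = 14
`result, x, c = x, c, result` → result = 22; x = 14; c = 14
`result, x = result + c, x - result` → result = 36; x = -8
So result = 36

Answer: 36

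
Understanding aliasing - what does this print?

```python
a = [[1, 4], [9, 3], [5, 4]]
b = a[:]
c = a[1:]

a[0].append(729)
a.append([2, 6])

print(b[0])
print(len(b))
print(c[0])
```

Key concept: slice with nested mutation.
Step by step:
`a = [[1, 4], [9, 3], [5, 4]]` → a = [[1, 4], [9, 3], [5, 4]]
`b = a[:]` → b = [[1, 4], [9, 3], [5, 4]]
`c = a[1:]` → c = [[9, 3], [5, 4]]
`a[0].append(729)` → a = [[1, 4, 729], [9, 3], [5, 4]]; b = [[1, 4, 729], [9, 3], [5, 4]]
`a.append([2, 6])` → a = [[1, 4, 729], [9, 3], [5, 4], [2, 6]]
`print(b[0])` → prints [1, 4, 729]
`print(len(b))` → prints 3
`print(c[0])` → prints [9, 3]

Answer:
[1, 4, 729]
3
[9, 3]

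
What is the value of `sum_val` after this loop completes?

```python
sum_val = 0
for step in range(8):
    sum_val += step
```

Sum of 0 to 7 = 28
`sum_val` takes the values: 0 → 1 → 3 → 6 → 10 → 15 → 21 → 28

Answer: 28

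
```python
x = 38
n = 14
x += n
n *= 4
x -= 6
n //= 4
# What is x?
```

Trace:
`x = 38` → x = 38
`n = 14` → n = 14
`x += n` → x = 52
`n *= 4` → n = 56
`x -= 6` → x = 46
`n //= 4` → n = 14
So x = 46

Answer: 46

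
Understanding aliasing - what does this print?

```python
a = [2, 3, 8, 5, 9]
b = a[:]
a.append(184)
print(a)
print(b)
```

Key concept: slice [:] creates copy.
Step by step:
`a = [2, 3, 8, 5, 9]` → a = [2, 3, 8, 5, 9]
`b = a[:]` → b = [2, 3, 8, 5, 9]
`a.append(184)` → a = [2, 3, 8, 5, 9, 184]
`print(a)` → prints [2, 3, 8, 5, 9, 184]
`print(b)` → prints [2, 3, 8, 5, 9]

Answer:
[2, 3, 8, 5, 9, 184]
[2, 3, 8, 5, 9]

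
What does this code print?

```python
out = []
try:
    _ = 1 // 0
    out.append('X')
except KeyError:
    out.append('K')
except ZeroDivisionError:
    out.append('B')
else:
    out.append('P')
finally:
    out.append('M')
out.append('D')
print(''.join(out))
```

Execution trace: 'B' (except ZeroDivisionError) → 'M' (finally) → 'D' (after the try/except). Output: BMD

Answer: BMD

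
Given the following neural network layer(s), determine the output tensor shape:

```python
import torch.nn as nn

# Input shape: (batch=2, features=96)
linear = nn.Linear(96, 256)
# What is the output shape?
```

Input: (2, 96) -> Output: (2, 256)

Answer: (2, 256)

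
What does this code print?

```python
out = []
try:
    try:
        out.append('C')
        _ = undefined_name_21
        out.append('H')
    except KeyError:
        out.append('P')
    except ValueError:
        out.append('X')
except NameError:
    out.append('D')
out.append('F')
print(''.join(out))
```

Execution trace: 'C' (try body) → 'D' (outer except NameError) → 'F' (after the try/except). Output: CDF

Answer: CDF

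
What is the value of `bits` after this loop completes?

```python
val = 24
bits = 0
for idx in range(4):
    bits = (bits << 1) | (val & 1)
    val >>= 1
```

Reverse lowest 4 bits of 24
`bits` takes the values: 0 → 1

Answer: 1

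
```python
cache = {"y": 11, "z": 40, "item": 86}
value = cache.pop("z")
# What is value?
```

Trace:
`cache = {"y": 11, "z": 40, "item": 86}` → cache = {'y': 11, 'z': 40, 'item': 86}
`value = cache.pop("z")` → cache = {'y': 11, 'item': 86}; value = 40
So value = 40

Answer: 40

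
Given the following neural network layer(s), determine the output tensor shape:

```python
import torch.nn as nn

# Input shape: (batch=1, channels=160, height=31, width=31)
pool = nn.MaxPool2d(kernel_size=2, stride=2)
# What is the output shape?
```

Input: (1, 160, 31, 31) -> Output: (1, 160, 15, 15)

Answer: (1, 160, 15, 15)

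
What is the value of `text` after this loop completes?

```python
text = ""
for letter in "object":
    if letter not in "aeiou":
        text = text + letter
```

Remove vowels from 'object'
`text` takes the values: "" → "b" → "bj" → "bjc" → "bjct"

Answer: "bjct"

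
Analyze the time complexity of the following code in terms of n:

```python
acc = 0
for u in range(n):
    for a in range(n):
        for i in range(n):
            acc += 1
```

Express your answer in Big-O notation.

Each loop level contributes: n × n × n. Multiplying the contributions gives O(n^3).

Answer: O(n^3)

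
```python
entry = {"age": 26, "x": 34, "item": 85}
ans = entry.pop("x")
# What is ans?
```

Trace:
`entry = {"age": 26, "x": 34, "item": 85}` → entry = {'age': 26, 'x': 34, 'item': 85}
`ans = entry.pop("x")` → entry = {'age': 26, 'item': 85}; ans = 34
So ans = 34

Answer: 34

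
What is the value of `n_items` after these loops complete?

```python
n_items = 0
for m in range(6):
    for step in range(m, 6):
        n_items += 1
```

Upper triangle: 6 + 5 + ... + 1
`n_items` takes the values: 0 → 1 → 2 → 3 → 4 → 5 → 6 → 7 → 8 → 9 → 10 → 11 → 12 → 13 → 14 → 15 → 16 → 17 → 18 → 19 → 20 → 21

Answer: 21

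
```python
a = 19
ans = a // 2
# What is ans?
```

Trace:
`a = 19` → a = 19
`ans = a // 2` → ans = 9
So ans = 9

Answer: 9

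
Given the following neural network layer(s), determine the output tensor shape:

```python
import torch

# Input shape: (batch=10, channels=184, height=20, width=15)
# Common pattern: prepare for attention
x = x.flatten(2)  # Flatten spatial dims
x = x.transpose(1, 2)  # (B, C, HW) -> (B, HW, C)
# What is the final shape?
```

Input: (10, 184, 20, 15) -> after flatten(2): (10, 184, 300) -> Output: (10, 300, 184)

Answer: (10, 300, 184)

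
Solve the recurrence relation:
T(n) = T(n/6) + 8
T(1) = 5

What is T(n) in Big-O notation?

Each step divides n by 6 and adds 8. After log_6(n) steps we reach T(1)=5. So T(n) = 8·log_6(n) + 5 = O(log n).

Answer: O(log n)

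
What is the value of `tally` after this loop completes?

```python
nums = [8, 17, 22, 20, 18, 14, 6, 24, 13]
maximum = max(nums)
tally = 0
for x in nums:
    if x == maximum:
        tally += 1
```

Count of max value 24 in [8, 17, 22, 20, 18, 14, 6, 24, 13]
`tally` takes the values: 0 → 1

Answer: 1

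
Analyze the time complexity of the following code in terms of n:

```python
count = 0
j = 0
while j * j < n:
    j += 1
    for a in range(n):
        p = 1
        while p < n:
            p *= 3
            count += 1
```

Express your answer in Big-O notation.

Each loop level contributes: √n × n × log n. Multiplying the contributions gives O(n√n log n).

Answer: O(n√n log n)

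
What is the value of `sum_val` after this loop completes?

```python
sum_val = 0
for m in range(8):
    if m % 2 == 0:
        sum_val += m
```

Sum of even numbers 0 to 7
`sum_val` takes the values: 0 → 2 → 6 → 12

Answer: 12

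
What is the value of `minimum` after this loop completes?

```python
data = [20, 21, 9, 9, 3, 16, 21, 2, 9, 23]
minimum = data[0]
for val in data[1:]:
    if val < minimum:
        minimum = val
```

Minimum of [20, 21, 9, 9, 3, 16, 21, 2, 9, 23]
`minimum` takes the values: 20 → 9 → 3 → 2

Answer: 2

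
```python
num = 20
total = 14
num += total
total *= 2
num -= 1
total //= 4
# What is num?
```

Trace:
`num = 20` → num = 20
`total = 14` → total = 14
`num += total` → num = 34
`total *= 2` → total = 28
`num -= 1` → num = 33
`total //= 4` → total = 7
So num = 33

Answer: 33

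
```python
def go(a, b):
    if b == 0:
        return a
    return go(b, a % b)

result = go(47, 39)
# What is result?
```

go(47, 39) -> go(39, 8) -> go(8, 7) -> go(7, 1) -> go(1, 0) -> 1

Answer: 1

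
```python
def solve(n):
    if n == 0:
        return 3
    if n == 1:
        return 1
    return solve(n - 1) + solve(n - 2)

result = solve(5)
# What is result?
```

Build up from base cases: solve(0)=3, solve(1)=1, solve(2)=4, solve(3)=5, solve(4)=9, solve(5)=14

Answer: 14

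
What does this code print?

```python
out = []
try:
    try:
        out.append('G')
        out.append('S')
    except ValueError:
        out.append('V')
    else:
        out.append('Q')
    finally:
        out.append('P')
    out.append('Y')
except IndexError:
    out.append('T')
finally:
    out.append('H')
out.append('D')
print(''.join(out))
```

Execution trace: 'G' (inner try body) → 'S' (inner try body, no exception) → 'Q' (inner else) → 'P' (inner finally) → 'Y' (try body, no exception) → 'H' (finally) → 'D' (after the try/except). Output: GSQPYHD

Answer: GSQPYHD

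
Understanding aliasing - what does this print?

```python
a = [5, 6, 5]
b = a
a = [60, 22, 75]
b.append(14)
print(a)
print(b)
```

Key concept: rebinding vs mutation: a is rebound to a new list, b still points at the original.
Step by step:
`a = [5, 6, 5]` → a = [5, 6, 5]
`b = a` → b = [5, 6, 5] (same object as a)
`a = [60, 22, 75]` → a = [60, 22, 75]
`b.append(14)` → b = [5, 6, 5, 14]
`print(a)` → prints [60, 22, 75]
`print(b)` → prints [5, 6, 5, 14]

Answer:
[60, 22, 75]
[5, 6, 5, 14]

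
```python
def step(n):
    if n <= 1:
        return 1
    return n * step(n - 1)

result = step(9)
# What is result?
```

step(9) = 9 * 8 * 7 * 6 * 5 * 4 * 3 * 2 * 1 = 362880

Answer: 362880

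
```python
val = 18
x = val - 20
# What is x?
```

Trace:
`val = 18` → val = 18
`x = val - 20` → x = -2
So x = -2

Answer: -2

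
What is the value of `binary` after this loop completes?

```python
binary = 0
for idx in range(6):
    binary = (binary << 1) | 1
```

Build 6 consecutive 1-bits: 0b111111
`binary` takes the values: 0 → 1 → 3 → 7 → 15 → 31 → 63

Answer: 63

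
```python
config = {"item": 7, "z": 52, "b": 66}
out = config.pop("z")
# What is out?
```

Trace:
`config = {"item": 7, "z": 52, "b": 66}` → config = {'item': 7, 'z': 52, 'b': 66}
`out = config.pop("z")` → config = {'item': 7, 'b': 66}; out = 52
So out = 52

Answer: 52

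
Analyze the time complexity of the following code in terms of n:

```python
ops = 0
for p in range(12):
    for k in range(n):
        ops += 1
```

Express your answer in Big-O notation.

Each loop level contributes: 1 × n. Multiplying the contributions gives O(n).

Answer: O(n)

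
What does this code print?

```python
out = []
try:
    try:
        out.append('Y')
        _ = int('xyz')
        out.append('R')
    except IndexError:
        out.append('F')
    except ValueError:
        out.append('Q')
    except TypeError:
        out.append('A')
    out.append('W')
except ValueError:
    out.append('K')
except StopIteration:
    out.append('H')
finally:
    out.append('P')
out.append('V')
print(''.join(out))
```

Execution trace: 'Y' (inner try body) → 'Q' (inner except ValueError) → 'W' (try body, no exception) → 'P' (finally) → 'V' (after the try/except). Output: YQWPV

Answer: YQWPV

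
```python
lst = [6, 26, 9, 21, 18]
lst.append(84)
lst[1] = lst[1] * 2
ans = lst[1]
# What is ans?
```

Trace:
`lst = [6, 26, 9, 21, 18]` → lst = [6, 26, 9, 21, 18]
`lst.append(84)` → lst = [6, 26, 9, 21, 18, 84]
`lst[1] = lst[1] * 2` → lst = [6, 52, 9, 21, 18, 84]
`ans = lst[1]` → ans = 52
So ans = 52

Answer: 52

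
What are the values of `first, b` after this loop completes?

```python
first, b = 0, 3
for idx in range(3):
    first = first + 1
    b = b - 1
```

first goes 0→3, b goes 3→0
`first, b` takes the values: (0, 3) → (1, 3) → (1, 2) → (2, 2) → (2, 1) → (3, 1) → (3, 0)

Answer: 3, 0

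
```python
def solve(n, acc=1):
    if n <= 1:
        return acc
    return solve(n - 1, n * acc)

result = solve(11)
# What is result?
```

Accumulator trace (n, acc): (11, 1) -> (10, 11) -> (9, 110) -> (8, 990) -> (7, 7920) -> (6, 55440) -> (5, 332640) -> (4, 1663200) -> (3, 6652800) -> (2, 19958400) -> (1, 39916800) -> return 39916800

Answer: 39916800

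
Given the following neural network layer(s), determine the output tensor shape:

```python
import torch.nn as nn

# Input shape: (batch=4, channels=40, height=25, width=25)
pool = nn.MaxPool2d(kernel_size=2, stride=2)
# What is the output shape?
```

Input: (4, 40, 25, 25) -> Output: (4, 40, 12, 12)

Answer: (4, 40, 12, 12)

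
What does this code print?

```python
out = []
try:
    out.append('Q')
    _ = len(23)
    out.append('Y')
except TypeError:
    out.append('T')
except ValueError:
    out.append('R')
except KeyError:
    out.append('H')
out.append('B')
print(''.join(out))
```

Execution trace: 'Q' (try body) → 'T' (except TypeError) → 'B' (after the try/except). Output: QTB

Answer: QTB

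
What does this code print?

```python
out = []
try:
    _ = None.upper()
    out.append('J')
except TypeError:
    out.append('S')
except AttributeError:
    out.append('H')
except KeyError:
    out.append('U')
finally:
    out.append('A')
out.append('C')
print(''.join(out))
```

Execution trace: 'H' (except AttributeError) → 'A' (finally) → 'C' (after the try/except). Output: HAC

Answer: HAC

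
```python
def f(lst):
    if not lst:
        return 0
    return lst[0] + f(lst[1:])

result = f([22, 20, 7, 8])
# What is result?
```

22 + 20 + 7 + 8 + 0 = 57

Answer: 57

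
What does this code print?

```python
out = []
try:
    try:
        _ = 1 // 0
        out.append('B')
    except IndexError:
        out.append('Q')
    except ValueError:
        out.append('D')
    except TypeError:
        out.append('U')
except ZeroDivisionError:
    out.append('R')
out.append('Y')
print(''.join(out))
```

Execution trace: 'R' (outer except ZeroDivisionError) → 'Y' (after the try/except). Output: RY

Answer: RY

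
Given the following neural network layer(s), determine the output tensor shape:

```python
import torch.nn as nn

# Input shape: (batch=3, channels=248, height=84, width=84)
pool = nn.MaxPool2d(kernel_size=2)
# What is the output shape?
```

Input: (3, 248, 84, 84) -> Output: (3, 248, 42, 42)

Answer: (3, 248, 42, 42)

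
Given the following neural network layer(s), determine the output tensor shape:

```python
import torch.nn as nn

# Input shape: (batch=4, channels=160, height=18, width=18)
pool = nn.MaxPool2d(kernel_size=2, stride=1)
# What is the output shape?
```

Input: (4, 160, 18, 18) -> Output: (4, 160, 17, 17)

Answer: (4, 160, 17, 17)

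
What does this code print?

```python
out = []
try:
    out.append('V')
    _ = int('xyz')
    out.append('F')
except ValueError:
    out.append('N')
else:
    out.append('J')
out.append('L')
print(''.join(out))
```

Execution trace: 'V' (try body) → 'N' (except ValueError) → 'L' (after the try/except). Output: VNL

Answer: VNL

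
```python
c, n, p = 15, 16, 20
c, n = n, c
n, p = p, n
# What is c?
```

Trace:
`c, n, p = 15, 16, 20` → c = 15; n = 16; p = 20
`c, n = n, c` → c = 16; n = 15
`n, p = p, n` → n = 20; p = 15
So c = 16

Answer: 16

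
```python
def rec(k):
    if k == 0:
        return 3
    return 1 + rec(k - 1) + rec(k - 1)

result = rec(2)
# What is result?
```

rec(k) = 1 + 2·rec(k-1), rec(0)=3. Closed form: (3+1)·2^2 - 1 = 15.

Answer: 15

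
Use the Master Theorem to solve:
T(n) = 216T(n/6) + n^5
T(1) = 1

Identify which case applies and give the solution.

a=216, b=6, f(n)=n^5. log_6(216) = 3. Since c=5 > 3 and the regularity condition holds (216(n/6)^5 = (216/6^5)n^5 with 216/6^5 < 1), Case 3 applies: T(n) = Θ(f(n)) = O(n^5).

Answer: O(n^5) - Case 3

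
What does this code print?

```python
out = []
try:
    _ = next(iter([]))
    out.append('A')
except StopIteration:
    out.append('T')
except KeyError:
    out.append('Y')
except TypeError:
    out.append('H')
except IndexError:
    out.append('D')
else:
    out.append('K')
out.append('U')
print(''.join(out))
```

Execution trace: 'T' (except StopIteration) → 'U' (after the try/except). Output: TU

Answer: TU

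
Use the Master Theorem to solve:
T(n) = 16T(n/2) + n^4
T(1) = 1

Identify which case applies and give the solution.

a=16, b=2, f(n)=n^4. log_2(16) = 4. Since c=4 = 4, Case 2 applies: T(n) = Θ(n^log_b(a) · log n) = O(n^4 log n).

Answer: O(n^4 log n) - Case 2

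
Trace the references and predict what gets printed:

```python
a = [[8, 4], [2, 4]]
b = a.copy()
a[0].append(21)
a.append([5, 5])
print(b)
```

Key concept: shallow copy with nested lists.
Step by step:
`a = [[8, 4], [2, 4]]` → a = [[8, 4], [2, 4]]
`b = a.copy()` → b = [[8, 4], [2, 4]]
`a[0].append(21)` → a = [[8, 4, 21], [2, 4]]; b = [[8, 4, 21], [2, 4]]
`a.append([5, 5])` → a = [[8, 4, 21], [2, 4], [5, 5]]
`print(b)` → prints [[8, 4, 21], [2, 4]]

Answer: [[8, 4, 21], [2, 4]]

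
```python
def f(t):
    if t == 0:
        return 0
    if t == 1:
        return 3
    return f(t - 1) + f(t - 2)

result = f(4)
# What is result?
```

Build up from base cases: f(0)=0, f(1)=3, f(2)=3, f(3)=6, f(4)=9

Answer: 9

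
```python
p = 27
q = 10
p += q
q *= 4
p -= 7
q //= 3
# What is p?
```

Trace:
`p = 27` → p = 27
`q = 10` → q = 10
`p += q` → p = 37
`q *= 4` → q = 40
`p -= 7` → p = 30
`q //= 3` → q = 13
So p = 30

Answer: 30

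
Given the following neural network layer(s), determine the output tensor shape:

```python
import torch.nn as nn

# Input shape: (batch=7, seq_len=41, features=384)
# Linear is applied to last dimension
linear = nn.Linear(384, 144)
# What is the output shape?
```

Input: (7, 41, 384) -> Output: (7, 41, 144)

Answer: (7, 41, 144)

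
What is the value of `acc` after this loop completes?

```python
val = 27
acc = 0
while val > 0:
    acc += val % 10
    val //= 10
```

Sum digits of 27
`acc` takes the values: 0 → 7 → 9

Answer: 9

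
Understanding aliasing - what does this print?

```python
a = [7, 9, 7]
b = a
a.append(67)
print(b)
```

Key concept: basic list aliasing.
Step by step:
`a = [7, 9, 7]` → a = [7, 9, 7]
`b = a` → b = [7, 9, 7] (same object as a)
`a.append(67)` → a = [7, 9, 7, 67] (same object as b); b = [7, 9, 7, 67] (same object as a)
`print(b)` → prints [7, 9, 7, 67]

Answer: [7, 9, 7, 67]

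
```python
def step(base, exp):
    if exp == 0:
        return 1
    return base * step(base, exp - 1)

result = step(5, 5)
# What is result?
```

step(5, 5) = 5 * 5 * 5 * 5 * 5 = 3125

Answer: 3125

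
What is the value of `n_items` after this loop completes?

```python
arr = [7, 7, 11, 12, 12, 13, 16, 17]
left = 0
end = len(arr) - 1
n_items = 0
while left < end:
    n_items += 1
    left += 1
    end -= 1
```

Iterations until pointers meet (list length 8)
`n_items` takes the values: 0 → 1 → 2 → 3 → 4

Answer: 4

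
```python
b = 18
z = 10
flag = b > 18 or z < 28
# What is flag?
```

Trace:
`b = 18` → b = 18
`z = 10` → z = 10
`flag = b > 18 or z < 28` → flag = True
So flag = True

Answer: True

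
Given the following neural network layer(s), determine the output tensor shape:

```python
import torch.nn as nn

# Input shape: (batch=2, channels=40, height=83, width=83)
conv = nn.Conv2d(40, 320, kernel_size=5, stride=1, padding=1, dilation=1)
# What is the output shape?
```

Input: (2, 40, 83, 83) -> Output: (2, 320, 81, 81)

Answer: (2, 320, 81, 81)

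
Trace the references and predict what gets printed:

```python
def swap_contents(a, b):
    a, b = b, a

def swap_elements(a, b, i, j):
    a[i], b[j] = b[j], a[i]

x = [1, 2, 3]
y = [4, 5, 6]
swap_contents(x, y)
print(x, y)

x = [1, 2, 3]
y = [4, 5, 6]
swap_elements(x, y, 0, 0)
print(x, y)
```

Key concept: parameter rebinding vs mutation.
Step by step:
`x = [1, 2, 3]` → x = [1, 2, 3]
`y = [4, 5, 6]` → y = [4, 5, 6]
`swap_contents(x, y)` → no visible change to tracked variables
`print(x, y)` → prints [1, 2, 3] [4, 5, 6]
`x = [1, 2, 3]` → x = [1, 2, 3]
`y = [4, 5, 6]` → y = [4, 5, 6]
`swap_elements(x, y, 0, 0)` → x = [4, 2, 3]; y = [1, 5, 6]
`print(x, y)` → prints [4, 2, 3] [1, 5, 6]

Answer:
[1, 2, 3] [4, 5, 6]
[4, 2, 3] [1, 5, 6]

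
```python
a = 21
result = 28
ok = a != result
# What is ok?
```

Trace:
`a = 21` → a = 21
`result = 28` → result = 28
`ok = a != result` → ok = True
So ok = True

Answer: True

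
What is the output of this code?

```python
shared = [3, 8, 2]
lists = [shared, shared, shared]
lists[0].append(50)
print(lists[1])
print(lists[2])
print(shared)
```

Key concept: list of same reference.
Step by step:
`shared = [3, 8, 2]` → shared = [3, 8, 2]
`lists = [shared, shared, shared]` → lists = [[3, 8, 2], [3, 8, 2], [3, 8, 2]]
`lists[0].append(50)` → shared = [3, 8, 2, 50]; lists = [[3, 8, 2, 50], [3, 8, 2, 50], [3, 8, 2, 50]]
`print(lists[1])` → prints [3, 8, 2, 50]
`print(lists[2])` → prints [3, 8, 2, 50]
`print(shared)` → prints [3, 8, 2, 50]

Answer:
[3, 8, 2, 50]
[3, 8, 2, 50]
[3, 8, 2, 50]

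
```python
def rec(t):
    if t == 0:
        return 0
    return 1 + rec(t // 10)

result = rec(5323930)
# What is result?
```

Count of digits of 5323930: 7

Answer: 7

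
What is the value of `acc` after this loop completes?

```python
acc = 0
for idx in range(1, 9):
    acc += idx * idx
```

Sum of squares 1² to 8² = 204
`acc` takes the values: 0 → 1 → 5 → 14 → 30 → 55 → 91 → 140 → 204

Answer: 204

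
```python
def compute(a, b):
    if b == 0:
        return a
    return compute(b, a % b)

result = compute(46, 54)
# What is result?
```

compute(46, 54) -> compute(54, 46) -> compute(46, 8) -> compute(8, 6) -> compute(6, 2) -> compute(2, 0) -> 2

Answer: 2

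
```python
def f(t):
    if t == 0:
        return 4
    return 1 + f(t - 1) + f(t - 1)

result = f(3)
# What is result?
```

f(t) = 1 + 2·f(t-1), f(0)=4. Closed form: (4+1)·2^3 - 1 = 39.

Answer: 39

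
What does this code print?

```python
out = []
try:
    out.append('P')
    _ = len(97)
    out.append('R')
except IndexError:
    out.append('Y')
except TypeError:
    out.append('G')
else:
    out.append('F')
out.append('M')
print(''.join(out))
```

Execution trace: 'P' (try body) → 'G' (except TypeError) → 'M' (after the try/except). Output: PGM

Answer: PGM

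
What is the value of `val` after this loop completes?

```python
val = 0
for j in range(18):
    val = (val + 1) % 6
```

Increment mod 6, 18 times = 0
`val` takes the values: 0 → 1 → 2 → 3 → 4 → 5 → 0 → 1 → 2 → 3 → 4 → 5 → 0 → 1 → 2 → 3 → 4 → 5 → 0

Answer: 0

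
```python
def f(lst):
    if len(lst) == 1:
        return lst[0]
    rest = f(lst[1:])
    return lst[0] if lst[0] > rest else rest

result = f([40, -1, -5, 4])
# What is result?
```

Recursive max over [40, -1, -5, 4] = 40

Answer: 40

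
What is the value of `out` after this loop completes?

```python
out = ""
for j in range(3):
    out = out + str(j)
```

Concatenate digits 0 to 2
`out` takes the values: "" → "0" → "01" → "012"

Answer: "012"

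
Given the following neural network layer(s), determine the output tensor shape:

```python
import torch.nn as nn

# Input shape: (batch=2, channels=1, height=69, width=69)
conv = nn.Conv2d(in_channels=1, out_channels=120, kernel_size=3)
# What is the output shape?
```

Input: (2, 1, 69, 69) -> Output: (2, 120, 67, 67)

Answer: (2, 120, 67, 67)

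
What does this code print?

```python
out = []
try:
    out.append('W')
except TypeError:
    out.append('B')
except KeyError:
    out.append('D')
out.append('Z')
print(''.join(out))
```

Execution trace: 'W' (try body, no exception) → 'Z' (after the try/except). Output: WZ

Answer: WZ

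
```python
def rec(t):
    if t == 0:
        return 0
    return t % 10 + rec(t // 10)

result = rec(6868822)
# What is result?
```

Sum of digits of 6868822: 2 + 2 + 8 + 8 + 6 + 8 + 6 = 40

Answer: 40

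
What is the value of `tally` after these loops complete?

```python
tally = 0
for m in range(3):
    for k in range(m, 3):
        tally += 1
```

Upper triangle: 3 + 2 + ... + 1
`tally` takes the values: 0 → 1 → 2 → 3 → 4 → 5 → 6

Answer: 6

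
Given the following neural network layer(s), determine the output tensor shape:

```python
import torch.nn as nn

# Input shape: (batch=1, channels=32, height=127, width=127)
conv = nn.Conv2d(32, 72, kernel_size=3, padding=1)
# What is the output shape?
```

Input: (1, 32, 127, 127) -> Output: (1, 72, 127, 127)

Answer: (1, 72, 127, 127)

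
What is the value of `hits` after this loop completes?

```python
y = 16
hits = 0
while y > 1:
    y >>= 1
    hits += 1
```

Count right shifts until 1
`hits` takes the values: 0 → 1 → 2 → 3 → 4

Answer: 4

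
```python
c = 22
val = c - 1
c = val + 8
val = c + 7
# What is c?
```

Trace:
`c = 22` → c = 22
`val = c - 1` → val = 21
`c = val + 8` → c = 29
`val = c + 7` → val = 36
So c = 29

Answer: 29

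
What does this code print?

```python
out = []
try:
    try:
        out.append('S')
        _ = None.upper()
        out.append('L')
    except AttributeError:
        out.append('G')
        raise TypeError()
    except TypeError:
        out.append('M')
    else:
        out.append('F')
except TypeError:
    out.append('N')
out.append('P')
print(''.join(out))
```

Execution trace: 'S' (inner try body) → 'G' (inner except AttributeError) → 'N' (outer except TypeError) → 'P' (after the try/except). Output: SGNP

Answer: SGNP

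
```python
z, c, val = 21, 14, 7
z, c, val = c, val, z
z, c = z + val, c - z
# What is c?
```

Trace:
`z, c, val = 21, 14, 7` → z = 21; c = 14; val = 7
`z, c, val = c, val, z` → z = 14; c = 7; val = 21
`z, c = z + val, c - z` → z = 35; c = -7
So c = -7

Answer: -7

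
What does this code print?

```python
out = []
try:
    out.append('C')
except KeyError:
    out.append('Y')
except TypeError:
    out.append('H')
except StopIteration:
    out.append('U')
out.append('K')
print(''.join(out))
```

Execution trace: 'C' (try body, no exception) → 'K' (after the try/except). Output: CK

Answer: CK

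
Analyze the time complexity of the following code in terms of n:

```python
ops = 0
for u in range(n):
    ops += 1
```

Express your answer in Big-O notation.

Each loop level contributes: n. Multiplying the contributions gives O(n).

Answer: O(n)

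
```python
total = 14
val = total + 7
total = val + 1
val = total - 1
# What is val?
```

Trace:
`total = 14` → total = 14
`val = total + 7` → val = 21
`total = val + 1` → total = 22
`val = total - 1` → val = 21
So val = 21

Answer: 21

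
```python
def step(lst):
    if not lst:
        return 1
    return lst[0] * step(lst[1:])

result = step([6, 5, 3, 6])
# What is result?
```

Product over [6, 5, 3, 6] = 6 * 5 * 3 * 6 = 540

Answer: 540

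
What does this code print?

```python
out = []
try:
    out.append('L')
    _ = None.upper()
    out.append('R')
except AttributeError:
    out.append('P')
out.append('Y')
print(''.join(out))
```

Execution trace: 'L' (try body) → 'P' (except AttributeError) → 'Y' (after the try/except). Output: LPY

Answer: LPY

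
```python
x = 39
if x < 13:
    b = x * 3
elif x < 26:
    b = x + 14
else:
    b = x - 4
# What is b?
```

Trace:
`x = 39` → x = 39
`if x < 13: ...` → x < 13 is False, x < 26 is False, take else branch → b = 35
So b = 35

Answer: 35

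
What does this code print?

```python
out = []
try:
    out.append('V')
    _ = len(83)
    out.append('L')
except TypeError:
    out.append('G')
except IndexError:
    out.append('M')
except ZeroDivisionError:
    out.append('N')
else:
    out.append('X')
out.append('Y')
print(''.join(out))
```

Execution trace: 'V' (try body) → 'G' (except TypeError) → 'Y' (after the try/except). Output: VGY

Answer: VGY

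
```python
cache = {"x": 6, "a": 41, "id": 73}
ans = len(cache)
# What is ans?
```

Trace:
`cache = {"x": 6, "a": 41, "id": 73}` → cache = {'x': 6, 'a': 41, 'id': 73}
`ans = len(cache)` → ans = 3
So ans = 3

Answer: 3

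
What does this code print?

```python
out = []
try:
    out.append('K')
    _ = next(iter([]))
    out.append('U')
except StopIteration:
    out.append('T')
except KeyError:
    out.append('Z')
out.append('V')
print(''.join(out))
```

Execution trace: 'K' (try body) → 'T' (except StopIteration) → 'V' (after the try/except). Output: KTV

Answer: KTV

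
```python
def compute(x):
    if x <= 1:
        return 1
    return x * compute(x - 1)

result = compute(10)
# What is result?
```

compute(10) = 10 * 9 * 8 * 7 * 6 * 5 * 4 * 3 * 2 * 1 = 3628800

Answer: 3628800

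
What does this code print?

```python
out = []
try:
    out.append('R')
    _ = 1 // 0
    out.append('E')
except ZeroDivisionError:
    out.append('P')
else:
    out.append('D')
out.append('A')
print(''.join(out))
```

Execution trace: 'R' (try body) → 'P' (except ZeroDivisionError) → 'A' (after the try/except). Output: RPA

Answer: RPA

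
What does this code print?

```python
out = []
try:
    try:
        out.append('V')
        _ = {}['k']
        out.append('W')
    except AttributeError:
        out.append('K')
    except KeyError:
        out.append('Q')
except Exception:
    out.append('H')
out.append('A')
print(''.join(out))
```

Execution trace: 'V' (inner try body) → 'Q' (inner except KeyError) → 'A' (after the try/except). Output: VQA

Answer: VQA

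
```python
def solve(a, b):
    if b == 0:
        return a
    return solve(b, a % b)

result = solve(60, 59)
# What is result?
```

solve(60, 59) -> solve(59, 1) -> solve(1, 0) -> 1

Answer: 1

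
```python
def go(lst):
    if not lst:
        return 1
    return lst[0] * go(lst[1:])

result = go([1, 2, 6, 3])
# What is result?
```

Product over [1, 2, 6, 3] = 1 * 2 * 6 * 3 = 36

Answer: 36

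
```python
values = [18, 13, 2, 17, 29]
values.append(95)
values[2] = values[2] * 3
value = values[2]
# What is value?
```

Trace:
`values = [18, 13, 2, 17, 29]` → values = [18, 13, 2, 17, 29]
`values.append(95)` → values = [18, 13, 2, 17, 29, 95]
`values[2] = values[2] * 3` → values = [18, 13, 6, 17, 29, 95]
`value = values[2]` → value = 6
So value = 6

Answer: 6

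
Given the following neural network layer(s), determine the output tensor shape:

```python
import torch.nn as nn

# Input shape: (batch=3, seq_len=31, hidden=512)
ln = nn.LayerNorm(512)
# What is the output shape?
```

Input: (3, 31, 512) -> Output: (3, 31, 512)

Answer: (3, 31, 512)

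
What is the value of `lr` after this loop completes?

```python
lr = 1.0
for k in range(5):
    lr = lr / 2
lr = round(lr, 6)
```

Halving LR 5 times: 1 / 2^5
`lr` takes the values: 1.0 → 0.5 → 0.25 → 0.125 → 0.0625 → 0.03125

Answer: 0.03125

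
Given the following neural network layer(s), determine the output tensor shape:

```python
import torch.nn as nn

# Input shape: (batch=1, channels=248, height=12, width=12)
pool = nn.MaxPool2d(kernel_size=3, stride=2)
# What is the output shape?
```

Input: (1, 248, 12, 12) -> Output: (1, 248, 5, 5)

Answer: (1, 248, 5, 5)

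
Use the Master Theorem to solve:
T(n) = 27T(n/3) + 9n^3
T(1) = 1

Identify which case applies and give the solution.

a=27, b=3, f(n)=9n^3. log_3(27) = 3. Since c=3 = 3, Case 2 applies: T(n) = Θ(n^log_b(a) · log n) = O(n^3 log n).

Answer: O(n^3 log n) - Case 2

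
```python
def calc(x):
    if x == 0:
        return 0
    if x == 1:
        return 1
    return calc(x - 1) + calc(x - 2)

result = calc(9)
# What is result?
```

Build up from base cases: calc(0)=0, calc(1)=1, calc(2)=1, calc(3)=2, calc(4)=3, calc(5)=5, calc(6)=8, ..., calc(9)=34

Answer: 34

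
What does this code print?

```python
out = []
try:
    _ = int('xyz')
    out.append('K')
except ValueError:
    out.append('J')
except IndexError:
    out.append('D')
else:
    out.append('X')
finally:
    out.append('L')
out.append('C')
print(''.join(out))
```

Execution trace: 'J' (except ValueError) → 'L' (finally) → 'C' (after the try/except). Output: JLC

Answer: JLC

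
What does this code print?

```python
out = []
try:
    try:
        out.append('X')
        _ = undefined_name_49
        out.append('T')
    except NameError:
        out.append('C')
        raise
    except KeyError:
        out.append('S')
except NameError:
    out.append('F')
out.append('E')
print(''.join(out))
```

Execution trace: 'X' (inner try body) → 'C' (inner except NameError) → 'F' (outer except NameError) → 'E' (after the try/except). Output: XCFE

Answer: XCFE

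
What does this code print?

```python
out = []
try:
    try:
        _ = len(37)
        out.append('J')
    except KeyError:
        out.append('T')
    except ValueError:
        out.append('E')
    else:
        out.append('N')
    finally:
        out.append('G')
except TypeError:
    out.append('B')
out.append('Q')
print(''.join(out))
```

Execution trace: 'G' (finally) → 'B' (outer except TypeError) → 'Q' (after the try/except). Output: GBQ

Answer: GBQ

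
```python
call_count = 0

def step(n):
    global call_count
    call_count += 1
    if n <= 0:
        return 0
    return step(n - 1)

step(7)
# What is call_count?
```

Linear recursion stepping by 1: 8 calls from n=7 down to ≤0.

Answer: 8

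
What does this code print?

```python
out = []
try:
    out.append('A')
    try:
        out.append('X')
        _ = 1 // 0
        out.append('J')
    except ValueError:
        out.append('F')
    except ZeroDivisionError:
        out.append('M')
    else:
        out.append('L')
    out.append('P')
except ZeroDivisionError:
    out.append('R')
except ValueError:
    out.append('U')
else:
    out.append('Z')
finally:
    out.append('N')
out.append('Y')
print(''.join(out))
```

Execution trace: 'A' (try body) → 'X' (inner try body) → 'M' (inner except ZeroDivisionError) → 'P' (try body, no exception) → 'Z' (else) → 'N' (finally) → 'Y' (after the try/except). Output: AXMPZNY

Answer: AXMPZNY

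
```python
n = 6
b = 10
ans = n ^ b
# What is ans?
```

Trace:
`n = 6` → n = 6
`b = 10` → b = 10
`ans = n ^ b` → ans = 12
So ans = 12

Answer: 12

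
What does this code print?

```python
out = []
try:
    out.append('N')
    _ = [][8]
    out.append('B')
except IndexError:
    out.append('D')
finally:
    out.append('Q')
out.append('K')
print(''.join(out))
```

Execution trace: 'N' (try body) → 'D' (except IndexError) → 'Q' (finally) → 'K' (after the try/except). Output: NDQK

Answer: NDQK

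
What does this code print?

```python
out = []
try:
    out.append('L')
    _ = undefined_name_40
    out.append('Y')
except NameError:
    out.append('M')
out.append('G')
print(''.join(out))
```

Execution trace: 'L' (try body) → 'M' (except NameError) → 'G' (after the try/except). Output: LMG

Answer: LMG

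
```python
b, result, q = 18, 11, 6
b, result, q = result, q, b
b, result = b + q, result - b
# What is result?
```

Trace:
`b, result, q = 18, 11, 6` → b = 18; result = 11; q = 6
`b, result, q = result, q, b` → b = 11; result = 6; q = 18
`b, result = b + q, result - b` → b = 29; result = -5
So result = -5

Answer: -5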